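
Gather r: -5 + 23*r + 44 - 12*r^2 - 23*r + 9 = 48 - 12*r^2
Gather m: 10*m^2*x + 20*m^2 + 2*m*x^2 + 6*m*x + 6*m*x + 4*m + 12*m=m^2*(10*x + 20) + m*(2*x^2 + 12*x + 16)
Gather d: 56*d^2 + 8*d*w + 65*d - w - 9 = 56*d^2 + d*(8*w + 65) - w - 9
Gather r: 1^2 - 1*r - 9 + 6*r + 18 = 5*r + 10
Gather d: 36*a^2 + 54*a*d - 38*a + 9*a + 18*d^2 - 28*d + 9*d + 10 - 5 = 36*a^2 - 29*a + 18*d^2 + d*(54*a - 19) + 5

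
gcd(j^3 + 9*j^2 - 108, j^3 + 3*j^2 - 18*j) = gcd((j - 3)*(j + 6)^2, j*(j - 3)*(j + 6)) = j^2 + 3*j - 18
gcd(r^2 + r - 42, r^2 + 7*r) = r + 7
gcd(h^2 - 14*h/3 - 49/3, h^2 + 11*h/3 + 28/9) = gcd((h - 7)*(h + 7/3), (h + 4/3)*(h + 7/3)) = h + 7/3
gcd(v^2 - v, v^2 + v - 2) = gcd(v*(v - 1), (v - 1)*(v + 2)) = v - 1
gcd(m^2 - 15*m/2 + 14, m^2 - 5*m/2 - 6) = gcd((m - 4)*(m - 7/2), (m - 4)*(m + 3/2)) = m - 4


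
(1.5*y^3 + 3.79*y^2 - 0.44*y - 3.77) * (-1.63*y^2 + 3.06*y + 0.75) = -2.445*y^5 - 1.5877*y^4 + 13.4396*y^3 + 7.6412*y^2 - 11.8662*y - 2.8275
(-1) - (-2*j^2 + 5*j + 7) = 2*j^2 - 5*j - 8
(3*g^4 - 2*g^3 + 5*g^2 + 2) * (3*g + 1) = 9*g^5 - 3*g^4 + 13*g^3 + 5*g^2 + 6*g + 2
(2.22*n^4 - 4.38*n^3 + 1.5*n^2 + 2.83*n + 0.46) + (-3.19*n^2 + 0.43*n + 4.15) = 2.22*n^4 - 4.38*n^3 - 1.69*n^2 + 3.26*n + 4.61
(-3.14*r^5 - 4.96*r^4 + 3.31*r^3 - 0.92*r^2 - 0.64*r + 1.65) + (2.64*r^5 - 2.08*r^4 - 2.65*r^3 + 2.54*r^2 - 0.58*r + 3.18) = -0.5*r^5 - 7.04*r^4 + 0.66*r^3 + 1.62*r^2 - 1.22*r + 4.83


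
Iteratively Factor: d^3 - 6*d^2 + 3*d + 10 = (d + 1)*(d^2 - 7*d + 10) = (d - 2)*(d + 1)*(d - 5)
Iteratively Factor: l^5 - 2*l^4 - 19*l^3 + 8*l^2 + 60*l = (l - 2)*(l^4 - 19*l^2 - 30*l) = l*(l - 2)*(l^3 - 19*l - 30) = l*(l - 2)*(l + 2)*(l^2 - 2*l - 15) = l*(l - 2)*(l + 2)*(l + 3)*(l - 5)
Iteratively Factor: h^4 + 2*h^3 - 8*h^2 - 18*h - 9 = (h + 1)*(h^3 + h^2 - 9*h - 9) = (h - 3)*(h + 1)*(h^2 + 4*h + 3) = (h - 3)*(h + 1)^2*(h + 3)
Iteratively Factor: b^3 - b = (b - 1)*(b^2 + b) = (b - 1)*(b + 1)*(b)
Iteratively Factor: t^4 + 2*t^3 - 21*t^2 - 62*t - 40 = (t + 4)*(t^3 - 2*t^2 - 13*t - 10) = (t + 1)*(t + 4)*(t^2 - 3*t - 10) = (t + 1)*(t + 2)*(t + 4)*(t - 5)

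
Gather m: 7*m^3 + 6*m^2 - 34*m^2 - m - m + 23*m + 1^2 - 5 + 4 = 7*m^3 - 28*m^2 + 21*m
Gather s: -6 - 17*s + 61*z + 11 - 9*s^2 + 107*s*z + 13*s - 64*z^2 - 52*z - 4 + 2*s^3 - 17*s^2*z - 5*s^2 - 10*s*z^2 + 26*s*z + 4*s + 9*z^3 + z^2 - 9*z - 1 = 2*s^3 + s^2*(-17*z - 14) + s*(-10*z^2 + 133*z) + 9*z^3 - 63*z^2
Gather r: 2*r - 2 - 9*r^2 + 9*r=-9*r^2 + 11*r - 2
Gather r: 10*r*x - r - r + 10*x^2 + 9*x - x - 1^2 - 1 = r*(10*x - 2) + 10*x^2 + 8*x - 2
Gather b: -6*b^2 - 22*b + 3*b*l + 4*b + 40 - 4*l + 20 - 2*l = -6*b^2 + b*(3*l - 18) - 6*l + 60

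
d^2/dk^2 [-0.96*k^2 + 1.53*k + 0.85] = -1.92000000000000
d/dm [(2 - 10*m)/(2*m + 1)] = -14/(2*m + 1)^2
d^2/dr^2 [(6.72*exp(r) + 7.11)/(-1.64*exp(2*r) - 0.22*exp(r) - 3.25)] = (-18.074112*exp(4*r) - 74.067648*exp(3*r) + 207.209736*exp(2*r) + 156.045876*exp(r) - 65.89635)*exp(r)/(4.410944*exp(6*r) + 1.775136*exp(5*r) + 26.461728*exp(4*r) + 7.046248*exp(3*r) + 52.4394*exp(2*r) + 6.97125*exp(r) + 34.328125)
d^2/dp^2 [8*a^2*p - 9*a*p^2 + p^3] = -18*a + 6*p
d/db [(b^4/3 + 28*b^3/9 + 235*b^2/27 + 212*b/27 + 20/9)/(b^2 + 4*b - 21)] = 2*(9*b^5 + 96*b^4 - 42*b^3 - 2282*b^2 - 4995*b - 2346)/(27*(b^4 + 8*b^3 - 26*b^2 - 168*b + 441))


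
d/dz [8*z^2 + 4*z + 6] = 16*z + 4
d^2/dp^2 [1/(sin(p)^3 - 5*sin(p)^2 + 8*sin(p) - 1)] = (-9*sin(p)^6 + 55*sin(p)^5 - 104*sin(p)^4 + 31*sin(p)^3 + 154*sin(p)^2 - 242*sin(p) + 118)/(sin(p)^3 - 5*sin(p)^2 + 8*sin(p) - 1)^3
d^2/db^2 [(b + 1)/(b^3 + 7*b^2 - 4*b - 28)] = 2*((b + 1)*(3*b^2 + 14*b - 4)^2 + (-3*b^2 - 14*b - (b + 1)*(3*b + 7) + 4)*(b^3 + 7*b^2 - 4*b - 28))/(b^3 + 7*b^2 - 4*b - 28)^3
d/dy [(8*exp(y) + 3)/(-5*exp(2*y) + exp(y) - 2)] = ((8*exp(y) + 3)*(10*exp(y) - 1) - 40*exp(2*y) + 8*exp(y) - 16)*exp(y)/(5*exp(2*y) - exp(y) + 2)^2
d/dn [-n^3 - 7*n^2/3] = n*(-9*n - 14)/3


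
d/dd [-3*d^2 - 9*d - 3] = -6*d - 9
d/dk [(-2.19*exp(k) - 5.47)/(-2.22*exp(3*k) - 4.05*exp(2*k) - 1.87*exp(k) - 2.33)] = (-(2.19*exp(k) + 5.47)*(6.66*exp(2*k) + 8.1*exp(k) + 1.87) + 4.8618*exp(3*k) + 8.8695*exp(2*k) + 4.0953*exp(k) + 5.1027)*exp(k)/(2.22*exp(3*k) + 4.05*exp(2*k) + 1.87*exp(k) + 2.33)^2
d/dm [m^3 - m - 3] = 3*m^2 - 1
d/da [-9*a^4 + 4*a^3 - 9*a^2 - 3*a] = -36*a^3 + 12*a^2 - 18*a - 3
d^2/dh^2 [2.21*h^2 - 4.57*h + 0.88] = 4.42000000000000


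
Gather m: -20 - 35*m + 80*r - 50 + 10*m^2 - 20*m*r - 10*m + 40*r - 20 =10*m^2 + m*(-20*r - 45) + 120*r - 90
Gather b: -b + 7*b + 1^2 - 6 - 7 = 6*b - 12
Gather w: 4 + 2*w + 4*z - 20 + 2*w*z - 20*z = w*(2*z + 2) - 16*z - 16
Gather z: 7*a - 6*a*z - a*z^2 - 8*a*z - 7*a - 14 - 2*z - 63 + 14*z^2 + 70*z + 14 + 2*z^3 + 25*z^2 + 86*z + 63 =2*z^3 + z^2*(39 - a) + z*(154 - 14*a)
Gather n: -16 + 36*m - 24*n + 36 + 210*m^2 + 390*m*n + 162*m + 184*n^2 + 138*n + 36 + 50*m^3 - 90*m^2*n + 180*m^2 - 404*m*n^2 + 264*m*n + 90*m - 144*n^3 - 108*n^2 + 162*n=50*m^3 + 390*m^2 + 288*m - 144*n^3 + n^2*(76 - 404*m) + n*(-90*m^2 + 654*m + 276) + 56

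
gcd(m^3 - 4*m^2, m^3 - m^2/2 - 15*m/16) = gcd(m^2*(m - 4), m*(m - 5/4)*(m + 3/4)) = m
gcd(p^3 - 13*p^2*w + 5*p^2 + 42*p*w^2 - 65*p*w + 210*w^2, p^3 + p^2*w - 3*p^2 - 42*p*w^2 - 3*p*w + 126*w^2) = p - 6*w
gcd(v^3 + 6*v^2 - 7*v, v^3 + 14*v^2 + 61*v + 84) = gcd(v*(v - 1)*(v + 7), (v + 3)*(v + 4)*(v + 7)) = v + 7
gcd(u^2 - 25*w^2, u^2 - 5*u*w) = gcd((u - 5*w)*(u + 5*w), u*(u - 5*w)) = u - 5*w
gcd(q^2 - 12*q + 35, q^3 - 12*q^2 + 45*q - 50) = q - 5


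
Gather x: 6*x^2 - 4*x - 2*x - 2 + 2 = 6*x^2 - 6*x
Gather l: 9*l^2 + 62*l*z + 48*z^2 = 9*l^2 + 62*l*z + 48*z^2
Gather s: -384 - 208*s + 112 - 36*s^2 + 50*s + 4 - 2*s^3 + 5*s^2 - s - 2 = -2*s^3 - 31*s^2 - 159*s - 270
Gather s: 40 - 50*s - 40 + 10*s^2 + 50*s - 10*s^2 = 0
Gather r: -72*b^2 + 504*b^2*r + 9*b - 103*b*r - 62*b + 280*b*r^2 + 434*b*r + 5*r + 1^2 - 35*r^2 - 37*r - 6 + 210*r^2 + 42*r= -72*b^2 - 53*b + r^2*(280*b + 175) + r*(504*b^2 + 331*b + 10) - 5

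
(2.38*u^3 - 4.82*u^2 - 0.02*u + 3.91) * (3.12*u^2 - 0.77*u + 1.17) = 7.4256*u^5 - 16.871*u^4 + 6.4336*u^3 + 6.5752*u^2 - 3.0341*u + 4.5747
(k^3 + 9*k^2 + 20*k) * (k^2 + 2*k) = k^5 + 11*k^4 + 38*k^3 + 40*k^2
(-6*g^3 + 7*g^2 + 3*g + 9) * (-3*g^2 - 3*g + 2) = 18*g^5 - 3*g^4 - 42*g^3 - 22*g^2 - 21*g + 18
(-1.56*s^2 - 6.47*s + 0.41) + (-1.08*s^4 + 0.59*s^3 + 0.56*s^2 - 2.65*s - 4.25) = -1.08*s^4 + 0.59*s^3 - 1.0*s^2 - 9.12*s - 3.84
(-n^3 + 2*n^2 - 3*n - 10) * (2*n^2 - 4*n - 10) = -2*n^5 + 8*n^4 - 4*n^3 - 28*n^2 + 70*n + 100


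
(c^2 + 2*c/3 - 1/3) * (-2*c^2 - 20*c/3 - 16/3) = -2*c^4 - 8*c^3 - 82*c^2/9 - 4*c/3 + 16/9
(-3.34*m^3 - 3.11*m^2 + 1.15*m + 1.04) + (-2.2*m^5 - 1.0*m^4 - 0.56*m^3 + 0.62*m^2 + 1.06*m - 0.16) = -2.2*m^5 - 1.0*m^4 - 3.9*m^3 - 2.49*m^2 + 2.21*m + 0.88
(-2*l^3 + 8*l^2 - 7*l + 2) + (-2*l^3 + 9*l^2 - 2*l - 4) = -4*l^3 + 17*l^2 - 9*l - 2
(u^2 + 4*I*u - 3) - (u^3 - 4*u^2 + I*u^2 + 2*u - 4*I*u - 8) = -u^3 + 5*u^2 - I*u^2 - 2*u + 8*I*u + 5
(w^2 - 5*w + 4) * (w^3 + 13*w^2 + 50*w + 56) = w^5 + 8*w^4 - 11*w^3 - 142*w^2 - 80*w + 224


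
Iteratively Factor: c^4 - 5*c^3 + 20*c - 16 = (c - 4)*(c^3 - c^2 - 4*c + 4) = (c - 4)*(c - 2)*(c^2 + c - 2) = (c - 4)*(c - 2)*(c - 1)*(c + 2)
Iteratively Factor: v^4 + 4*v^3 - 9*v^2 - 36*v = (v - 3)*(v^3 + 7*v^2 + 12*v) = v*(v - 3)*(v^2 + 7*v + 12) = v*(v - 3)*(v + 4)*(v + 3)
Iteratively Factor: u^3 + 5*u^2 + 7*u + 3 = (u + 1)*(u^2 + 4*u + 3) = (u + 1)*(u + 3)*(u + 1)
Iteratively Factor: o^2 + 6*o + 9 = (o + 3)*(o + 3)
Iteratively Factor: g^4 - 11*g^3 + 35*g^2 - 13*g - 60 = (g + 1)*(g^3 - 12*g^2 + 47*g - 60) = (g - 3)*(g + 1)*(g^2 - 9*g + 20) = (g - 5)*(g - 3)*(g + 1)*(g - 4)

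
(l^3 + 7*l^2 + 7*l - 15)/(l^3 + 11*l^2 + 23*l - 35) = (l + 3)/(l + 7)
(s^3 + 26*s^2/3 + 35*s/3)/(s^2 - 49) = s*(3*s + 5)/(3*(s - 7))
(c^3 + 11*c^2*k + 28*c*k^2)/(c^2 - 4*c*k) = (c^2 + 11*c*k + 28*k^2)/(c - 4*k)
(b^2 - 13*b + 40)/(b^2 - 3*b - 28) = (-b^2 + 13*b - 40)/(-b^2 + 3*b + 28)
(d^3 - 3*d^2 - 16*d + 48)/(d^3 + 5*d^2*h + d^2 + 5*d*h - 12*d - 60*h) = (d - 4)/(d + 5*h)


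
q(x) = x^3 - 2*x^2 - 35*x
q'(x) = 3*x^2 - 4*x - 35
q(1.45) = -51.91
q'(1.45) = -34.49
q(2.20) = -76.03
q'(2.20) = -29.28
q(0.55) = -19.69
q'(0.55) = -36.29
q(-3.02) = 59.92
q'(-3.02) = 4.44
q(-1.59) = 46.57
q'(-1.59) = -21.06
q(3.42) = -103.09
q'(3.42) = -13.59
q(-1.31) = 40.17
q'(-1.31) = -24.61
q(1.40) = -50.18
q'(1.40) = -34.72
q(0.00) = 0.00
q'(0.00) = -35.00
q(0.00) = 0.00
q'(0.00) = -35.00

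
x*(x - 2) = x^2 - 2*x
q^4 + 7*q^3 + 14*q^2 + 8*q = q*(q + 1)*(q + 2)*(q + 4)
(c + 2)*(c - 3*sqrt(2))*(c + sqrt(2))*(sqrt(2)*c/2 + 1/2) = sqrt(2)*c^4/2 - 3*c^3/2 + sqrt(2)*c^3 - 4*sqrt(2)*c^2 - 3*c^2 - 8*sqrt(2)*c - 3*c - 6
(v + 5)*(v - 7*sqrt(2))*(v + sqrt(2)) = v^3 - 6*sqrt(2)*v^2 + 5*v^2 - 30*sqrt(2)*v - 14*v - 70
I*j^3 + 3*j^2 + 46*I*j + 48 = (j - 8*I)*(j + 6*I)*(I*j + 1)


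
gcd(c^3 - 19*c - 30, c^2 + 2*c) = c + 2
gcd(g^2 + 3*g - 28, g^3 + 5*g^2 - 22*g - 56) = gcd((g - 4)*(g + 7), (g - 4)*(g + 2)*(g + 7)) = g^2 + 3*g - 28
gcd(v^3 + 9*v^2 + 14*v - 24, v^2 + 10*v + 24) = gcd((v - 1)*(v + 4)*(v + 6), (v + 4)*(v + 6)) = v^2 + 10*v + 24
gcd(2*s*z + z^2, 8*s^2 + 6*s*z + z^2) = 2*s + z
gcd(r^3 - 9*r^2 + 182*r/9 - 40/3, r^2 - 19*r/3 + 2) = r - 6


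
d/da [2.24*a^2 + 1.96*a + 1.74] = 4.48*a + 1.96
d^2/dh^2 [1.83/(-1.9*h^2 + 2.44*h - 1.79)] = (13.2126*h^2 - 16.96776*h - 1.83*(3.8*h - 2.44)*(7.6*h - 4.88) + 12.44766)/(1.9*h^2 - 2.44*h + 1.79)^3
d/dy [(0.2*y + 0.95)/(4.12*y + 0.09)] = (-16.05152*y - 0.35064)/(4.12*y + 0.09)^3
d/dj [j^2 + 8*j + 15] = 2*j + 8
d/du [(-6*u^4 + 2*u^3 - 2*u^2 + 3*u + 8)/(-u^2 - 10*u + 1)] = (12*u^5 + 178*u^4 - 64*u^3 + 29*u^2 + 12*u + 83)/(u^4 + 20*u^3 + 98*u^2 - 20*u + 1)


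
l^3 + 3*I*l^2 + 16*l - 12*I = (l - 2*I)*(l - I)*(l + 6*I)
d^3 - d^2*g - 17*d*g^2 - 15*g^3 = (d - 5*g)*(d + g)*(d + 3*g)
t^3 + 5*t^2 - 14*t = t*(t - 2)*(t + 7)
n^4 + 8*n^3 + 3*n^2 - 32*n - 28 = (n - 2)*(n + 1)*(n + 2)*(n + 7)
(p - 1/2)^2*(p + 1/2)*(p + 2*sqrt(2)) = p^4 - p^3/2 + 2*sqrt(2)*p^3 - sqrt(2)*p^2 - p^2/4 - sqrt(2)*p/2 + p/8 + sqrt(2)/4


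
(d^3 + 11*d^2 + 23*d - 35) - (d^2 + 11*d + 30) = d^3 + 10*d^2 + 12*d - 65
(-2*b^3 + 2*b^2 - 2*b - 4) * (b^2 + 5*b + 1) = -2*b^5 - 8*b^4 + 6*b^3 - 12*b^2 - 22*b - 4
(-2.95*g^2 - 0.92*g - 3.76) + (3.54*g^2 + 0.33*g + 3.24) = 0.59*g^2 - 0.59*g - 0.52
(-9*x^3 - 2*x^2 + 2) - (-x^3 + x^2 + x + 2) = -8*x^3 - 3*x^2 - x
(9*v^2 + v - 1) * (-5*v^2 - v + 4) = -45*v^4 - 14*v^3 + 40*v^2 + 5*v - 4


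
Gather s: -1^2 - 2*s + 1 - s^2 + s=-s^2 - s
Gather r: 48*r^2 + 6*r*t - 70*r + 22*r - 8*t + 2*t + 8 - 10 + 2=48*r^2 + r*(6*t - 48) - 6*t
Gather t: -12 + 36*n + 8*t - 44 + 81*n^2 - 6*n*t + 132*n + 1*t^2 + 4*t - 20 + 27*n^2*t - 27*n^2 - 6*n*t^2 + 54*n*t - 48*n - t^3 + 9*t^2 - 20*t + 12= 54*n^2 + 120*n - t^3 + t^2*(10 - 6*n) + t*(27*n^2 + 48*n - 8) - 64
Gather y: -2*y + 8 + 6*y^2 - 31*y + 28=6*y^2 - 33*y + 36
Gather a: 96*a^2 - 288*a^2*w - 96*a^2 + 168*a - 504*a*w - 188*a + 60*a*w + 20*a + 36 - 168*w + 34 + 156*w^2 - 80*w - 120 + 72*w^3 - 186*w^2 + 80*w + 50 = -288*a^2*w - 444*a*w + 72*w^3 - 30*w^2 - 168*w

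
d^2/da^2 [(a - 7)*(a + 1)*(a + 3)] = 6*a - 6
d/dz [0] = 0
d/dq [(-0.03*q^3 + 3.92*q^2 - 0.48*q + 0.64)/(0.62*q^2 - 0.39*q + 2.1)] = (-0.0186*q^4 + 0.0233999999999996*q^3 - 1.4202*q^2 + 15.6704*q - 0.7584)/(0.3844*q^4 - 0.4836*q^3 + 2.7561*q^2 - 1.638*q + 4.41)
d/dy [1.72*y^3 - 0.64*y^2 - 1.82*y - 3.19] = 5.16*y^2 - 1.28*y - 1.82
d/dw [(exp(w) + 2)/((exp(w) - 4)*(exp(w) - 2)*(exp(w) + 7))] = (-2*exp(3*w) - 7*exp(2*w) - 4*exp(w) + 124)*exp(w)/(exp(6*w) + 2*exp(5*w) - 67*exp(4*w) + 44*exp(3*w) + 1268*exp(2*w) - 3808*exp(w) + 3136)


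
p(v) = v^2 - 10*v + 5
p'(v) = 2*v - 10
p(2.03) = -11.18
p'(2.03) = -5.94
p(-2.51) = 36.40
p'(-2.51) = -15.02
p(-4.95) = 79.00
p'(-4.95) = -19.90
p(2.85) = -15.38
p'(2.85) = -4.30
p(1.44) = -7.33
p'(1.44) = -7.12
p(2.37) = -13.08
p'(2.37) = -5.26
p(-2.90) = 42.41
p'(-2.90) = -15.80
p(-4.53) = 70.82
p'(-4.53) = -19.06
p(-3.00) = 44.00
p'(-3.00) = -16.00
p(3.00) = -16.00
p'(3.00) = -4.00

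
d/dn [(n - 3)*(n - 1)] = 2*n - 4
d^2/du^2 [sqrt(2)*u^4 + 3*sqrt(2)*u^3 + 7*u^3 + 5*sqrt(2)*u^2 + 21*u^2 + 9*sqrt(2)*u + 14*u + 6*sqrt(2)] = 12*sqrt(2)*u^2 + 18*sqrt(2)*u + 42*u + 10*sqrt(2) + 42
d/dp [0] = 0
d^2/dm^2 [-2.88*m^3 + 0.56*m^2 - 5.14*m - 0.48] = 1.12 - 17.28*m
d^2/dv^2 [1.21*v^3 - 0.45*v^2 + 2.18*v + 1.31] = 7.26*v - 0.9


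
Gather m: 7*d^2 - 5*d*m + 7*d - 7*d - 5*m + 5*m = 7*d^2 - 5*d*m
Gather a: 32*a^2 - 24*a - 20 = 32*a^2 - 24*a - 20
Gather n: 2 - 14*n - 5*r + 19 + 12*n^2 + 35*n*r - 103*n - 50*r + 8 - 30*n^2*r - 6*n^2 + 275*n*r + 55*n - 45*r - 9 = n^2*(6 - 30*r) + n*(310*r - 62) - 100*r + 20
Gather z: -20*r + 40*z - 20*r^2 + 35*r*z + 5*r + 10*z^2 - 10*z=-20*r^2 - 15*r + 10*z^2 + z*(35*r + 30)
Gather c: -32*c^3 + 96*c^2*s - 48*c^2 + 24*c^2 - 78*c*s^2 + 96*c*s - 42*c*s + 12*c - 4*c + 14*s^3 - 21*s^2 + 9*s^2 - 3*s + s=-32*c^3 + c^2*(96*s - 24) + c*(-78*s^2 + 54*s + 8) + 14*s^3 - 12*s^2 - 2*s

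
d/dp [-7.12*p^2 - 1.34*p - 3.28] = -14.24*p - 1.34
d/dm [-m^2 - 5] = -2*m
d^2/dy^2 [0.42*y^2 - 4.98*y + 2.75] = 0.840000000000000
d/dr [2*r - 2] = 2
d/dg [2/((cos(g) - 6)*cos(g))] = 4*(cos(g) - 3)*sin(g)/((cos(g) - 6)^2*cos(g)^2)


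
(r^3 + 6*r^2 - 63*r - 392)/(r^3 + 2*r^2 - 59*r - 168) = (r + 7)/(r + 3)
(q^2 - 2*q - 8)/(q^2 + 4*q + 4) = (q - 4)/(q + 2)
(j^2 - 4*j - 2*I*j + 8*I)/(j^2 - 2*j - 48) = (-j^2 + 4*j + 2*I*j - 8*I)/(-j^2 + 2*j + 48)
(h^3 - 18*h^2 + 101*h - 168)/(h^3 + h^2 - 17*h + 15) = (h^2 - 15*h + 56)/(h^2 + 4*h - 5)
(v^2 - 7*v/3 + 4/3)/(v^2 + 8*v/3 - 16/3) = (v - 1)/(v + 4)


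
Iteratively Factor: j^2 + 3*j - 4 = (j + 4)*(j - 1)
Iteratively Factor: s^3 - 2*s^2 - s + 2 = (s + 1)*(s^2 - 3*s + 2) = (s - 1)*(s + 1)*(s - 2)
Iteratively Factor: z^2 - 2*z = (z)*(z - 2)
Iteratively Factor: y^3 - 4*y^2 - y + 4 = (y - 4)*(y^2 - 1) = (y - 4)*(y + 1)*(y - 1)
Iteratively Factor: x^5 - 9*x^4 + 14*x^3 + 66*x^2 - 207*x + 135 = (x - 1)*(x^4 - 8*x^3 + 6*x^2 + 72*x - 135) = (x - 3)*(x - 1)*(x^3 - 5*x^2 - 9*x + 45) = (x - 3)*(x - 1)*(x + 3)*(x^2 - 8*x + 15) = (x - 3)^2*(x - 1)*(x + 3)*(x - 5)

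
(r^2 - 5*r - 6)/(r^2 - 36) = (r + 1)/(r + 6)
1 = 1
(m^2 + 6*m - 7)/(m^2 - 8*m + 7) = (m + 7)/(m - 7)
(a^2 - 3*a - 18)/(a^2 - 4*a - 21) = (a - 6)/(a - 7)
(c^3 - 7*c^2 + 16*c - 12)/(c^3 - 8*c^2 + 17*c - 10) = (c^2 - 5*c + 6)/(c^2 - 6*c + 5)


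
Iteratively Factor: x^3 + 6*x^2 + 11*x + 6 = (x + 1)*(x^2 + 5*x + 6) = (x + 1)*(x + 2)*(x + 3)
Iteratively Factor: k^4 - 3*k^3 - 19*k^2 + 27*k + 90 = (k - 3)*(k^3 - 19*k - 30) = (k - 5)*(k - 3)*(k^2 + 5*k + 6) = (k - 5)*(k - 3)*(k + 3)*(k + 2)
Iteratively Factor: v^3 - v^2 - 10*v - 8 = (v + 2)*(v^2 - 3*v - 4) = (v + 1)*(v + 2)*(v - 4)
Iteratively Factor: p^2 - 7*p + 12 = (p - 3)*(p - 4)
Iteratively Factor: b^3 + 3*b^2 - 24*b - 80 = (b + 4)*(b^2 - b - 20) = (b - 5)*(b + 4)*(b + 4)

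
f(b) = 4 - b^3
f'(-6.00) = -108.00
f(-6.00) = 220.00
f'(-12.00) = -432.00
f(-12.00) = 1732.00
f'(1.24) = -4.61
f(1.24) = 2.09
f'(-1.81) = -9.83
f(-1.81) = 9.93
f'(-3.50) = -36.75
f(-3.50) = 46.88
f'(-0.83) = -2.07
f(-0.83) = 4.57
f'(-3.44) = -35.50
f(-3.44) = 44.71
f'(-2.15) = -13.87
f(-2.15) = 13.94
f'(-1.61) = -7.78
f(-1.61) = 8.17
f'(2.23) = -14.92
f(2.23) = -7.09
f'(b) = -3*b^2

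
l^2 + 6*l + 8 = (l + 2)*(l + 4)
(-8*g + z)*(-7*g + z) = 56*g^2 - 15*g*z + z^2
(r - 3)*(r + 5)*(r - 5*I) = r^3 + 2*r^2 - 5*I*r^2 - 15*r - 10*I*r + 75*I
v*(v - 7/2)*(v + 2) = v^3 - 3*v^2/2 - 7*v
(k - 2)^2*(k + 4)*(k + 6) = k^4 + 6*k^3 - 12*k^2 - 56*k + 96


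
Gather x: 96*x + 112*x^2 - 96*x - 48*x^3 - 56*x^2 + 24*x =-48*x^3 + 56*x^2 + 24*x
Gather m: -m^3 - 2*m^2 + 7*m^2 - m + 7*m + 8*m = -m^3 + 5*m^2 + 14*m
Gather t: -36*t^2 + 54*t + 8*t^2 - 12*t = -28*t^2 + 42*t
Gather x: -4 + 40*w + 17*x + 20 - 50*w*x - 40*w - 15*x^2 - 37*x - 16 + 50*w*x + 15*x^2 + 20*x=0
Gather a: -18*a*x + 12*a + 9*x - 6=a*(12 - 18*x) + 9*x - 6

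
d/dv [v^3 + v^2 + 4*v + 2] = 3*v^2 + 2*v + 4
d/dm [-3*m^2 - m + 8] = -6*m - 1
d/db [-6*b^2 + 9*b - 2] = 9 - 12*b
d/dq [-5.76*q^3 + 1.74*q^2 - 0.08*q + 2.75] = -17.28*q^2 + 3.48*q - 0.08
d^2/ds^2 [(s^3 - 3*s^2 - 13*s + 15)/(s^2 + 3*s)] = 10/s^3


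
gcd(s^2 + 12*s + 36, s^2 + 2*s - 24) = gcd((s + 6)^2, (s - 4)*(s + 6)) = s + 6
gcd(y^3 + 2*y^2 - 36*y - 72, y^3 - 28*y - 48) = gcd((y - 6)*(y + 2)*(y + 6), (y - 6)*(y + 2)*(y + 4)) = y^2 - 4*y - 12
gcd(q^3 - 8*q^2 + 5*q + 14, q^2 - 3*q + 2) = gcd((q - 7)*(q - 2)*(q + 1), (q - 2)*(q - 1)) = q - 2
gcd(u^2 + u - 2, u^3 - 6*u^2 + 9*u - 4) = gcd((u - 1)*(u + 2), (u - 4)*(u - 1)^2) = u - 1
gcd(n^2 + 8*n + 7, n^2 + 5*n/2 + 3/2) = n + 1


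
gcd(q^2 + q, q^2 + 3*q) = q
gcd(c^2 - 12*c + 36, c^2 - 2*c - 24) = c - 6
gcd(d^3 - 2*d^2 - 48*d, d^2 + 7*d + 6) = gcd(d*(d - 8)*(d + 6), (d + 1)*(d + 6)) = d + 6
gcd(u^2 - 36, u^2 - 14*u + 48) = u - 6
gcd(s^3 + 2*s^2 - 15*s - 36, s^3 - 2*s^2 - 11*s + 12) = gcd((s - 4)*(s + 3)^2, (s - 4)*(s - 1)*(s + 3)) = s^2 - s - 12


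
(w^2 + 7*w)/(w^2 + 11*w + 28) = w/(w + 4)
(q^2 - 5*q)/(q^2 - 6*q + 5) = q/(q - 1)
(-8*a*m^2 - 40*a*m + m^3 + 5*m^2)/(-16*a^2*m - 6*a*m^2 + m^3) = (m + 5)/(2*a + m)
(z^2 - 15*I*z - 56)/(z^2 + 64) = (z - 7*I)/(z + 8*I)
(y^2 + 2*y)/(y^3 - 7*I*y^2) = (y + 2)/(y*(y - 7*I))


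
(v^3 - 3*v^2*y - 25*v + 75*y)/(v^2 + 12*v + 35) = (v^2 - 3*v*y - 5*v + 15*y)/(v + 7)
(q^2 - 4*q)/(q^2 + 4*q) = (q - 4)/(q + 4)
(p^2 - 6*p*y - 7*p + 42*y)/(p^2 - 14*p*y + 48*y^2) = (7 - p)/(-p + 8*y)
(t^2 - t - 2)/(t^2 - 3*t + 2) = (t + 1)/(t - 1)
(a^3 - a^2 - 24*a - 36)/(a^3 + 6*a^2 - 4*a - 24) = (a^2 - 3*a - 18)/(a^2 + 4*a - 12)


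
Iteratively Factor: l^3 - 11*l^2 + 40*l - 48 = (l - 4)*(l^2 - 7*l + 12) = (l - 4)^2*(l - 3)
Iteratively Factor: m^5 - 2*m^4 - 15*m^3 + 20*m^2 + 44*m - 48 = (m + 2)*(m^4 - 4*m^3 - 7*m^2 + 34*m - 24) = (m - 2)*(m + 2)*(m^3 - 2*m^2 - 11*m + 12) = (m - 2)*(m - 1)*(m + 2)*(m^2 - m - 12) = (m - 2)*(m - 1)*(m + 2)*(m + 3)*(m - 4)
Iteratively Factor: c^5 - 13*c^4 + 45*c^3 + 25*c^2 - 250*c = (c)*(c^4 - 13*c^3 + 45*c^2 + 25*c - 250) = c*(c - 5)*(c^3 - 8*c^2 + 5*c + 50) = c*(c - 5)^2*(c^2 - 3*c - 10) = c*(c - 5)^2*(c + 2)*(c - 5)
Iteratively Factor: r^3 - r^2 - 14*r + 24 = (r + 4)*(r^2 - 5*r + 6) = (r - 2)*(r + 4)*(r - 3)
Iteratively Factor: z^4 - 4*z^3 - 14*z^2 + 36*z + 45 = (z + 3)*(z^3 - 7*z^2 + 7*z + 15) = (z + 1)*(z + 3)*(z^2 - 8*z + 15) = (z - 3)*(z + 1)*(z + 3)*(z - 5)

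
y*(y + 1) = y^2 + y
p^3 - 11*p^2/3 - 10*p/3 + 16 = (p - 3)*(p - 8/3)*(p + 2)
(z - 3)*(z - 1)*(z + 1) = z^3 - 3*z^2 - z + 3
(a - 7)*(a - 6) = a^2 - 13*a + 42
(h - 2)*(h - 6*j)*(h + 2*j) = h^3 - 4*h^2*j - 2*h^2 - 12*h*j^2 + 8*h*j + 24*j^2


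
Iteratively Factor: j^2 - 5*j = (j - 5)*(j)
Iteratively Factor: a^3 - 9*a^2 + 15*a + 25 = (a - 5)*(a^2 - 4*a - 5) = (a - 5)^2*(a + 1)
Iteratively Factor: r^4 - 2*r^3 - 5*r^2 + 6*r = (r + 2)*(r^3 - 4*r^2 + 3*r) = (r - 1)*(r + 2)*(r^2 - 3*r) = r*(r - 1)*(r + 2)*(r - 3)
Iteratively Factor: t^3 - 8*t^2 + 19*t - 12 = (t - 1)*(t^2 - 7*t + 12) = (t - 4)*(t - 1)*(t - 3)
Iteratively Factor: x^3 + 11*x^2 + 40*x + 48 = (x + 3)*(x^2 + 8*x + 16) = (x + 3)*(x + 4)*(x + 4)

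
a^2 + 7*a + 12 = (a + 3)*(a + 4)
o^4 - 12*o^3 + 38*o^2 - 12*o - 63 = (o - 7)*(o - 3)^2*(o + 1)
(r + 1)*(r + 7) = r^2 + 8*r + 7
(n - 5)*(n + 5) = n^2 - 25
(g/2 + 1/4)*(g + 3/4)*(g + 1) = g^3/2 + 9*g^2/8 + 13*g/16 + 3/16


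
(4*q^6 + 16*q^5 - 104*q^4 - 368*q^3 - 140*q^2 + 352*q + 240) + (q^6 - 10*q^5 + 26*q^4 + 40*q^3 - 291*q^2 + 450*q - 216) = 5*q^6 + 6*q^5 - 78*q^4 - 328*q^3 - 431*q^2 + 802*q + 24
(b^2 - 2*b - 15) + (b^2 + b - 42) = 2*b^2 - b - 57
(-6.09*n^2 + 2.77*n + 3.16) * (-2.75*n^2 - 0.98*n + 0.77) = 16.7475*n^4 - 1.6493*n^3 - 16.0939*n^2 - 0.9639*n + 2.4332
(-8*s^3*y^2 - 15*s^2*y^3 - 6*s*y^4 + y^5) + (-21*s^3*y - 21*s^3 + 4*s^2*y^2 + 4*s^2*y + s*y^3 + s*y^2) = -8*s^3*y^2 - 21*s^3*y - 21*s^3 - 15*s^2*y^3 + 4*s^2*y^2 + 4*s^2*y - 6*s*y^4 + s*y^3 + s*y^2 + y^5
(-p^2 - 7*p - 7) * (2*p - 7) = -2*p^3 - 7*p^2 + 35*p + 49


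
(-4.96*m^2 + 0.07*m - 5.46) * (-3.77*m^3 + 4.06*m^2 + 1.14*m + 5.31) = 18.6992*m^5 - 20.4015*m^4 + 15.214*m^3 - 48.4254*m^2 - 5.8527*m - 28.9926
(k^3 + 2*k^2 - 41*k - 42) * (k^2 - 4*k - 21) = k^5 - 2*k^4 - 70*k^3 + 80*k^2 + 1029*k + 882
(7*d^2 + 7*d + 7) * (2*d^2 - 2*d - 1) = 14*d^4 - 7*d^2 - 21*d - 7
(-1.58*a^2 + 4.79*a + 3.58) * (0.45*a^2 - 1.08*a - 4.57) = -0.711*a^4 + 3.8619*a^3 + 3.6584*a^2 - 25.7567*a - 16.3606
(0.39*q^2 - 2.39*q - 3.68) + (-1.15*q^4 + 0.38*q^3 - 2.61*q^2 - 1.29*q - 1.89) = -1.15*q^4 + 0.38*q^3 - 2.22*q^2 - 3.68*q - 5.57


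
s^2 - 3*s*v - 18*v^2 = (s - 6*v)*(s + 3*v)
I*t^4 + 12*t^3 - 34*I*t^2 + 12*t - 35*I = (t - 7*I)*(t - 5*I)*(t + I)*(I*t + 1)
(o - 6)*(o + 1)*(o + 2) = o^3 - 3*o^2 - 16*o - 12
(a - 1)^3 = a^3 - 3*a^2 + 3*a - 1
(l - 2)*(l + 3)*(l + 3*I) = l^3 + l^2 + 3*I*l^2 - 6*l + 3*I*l - 18*I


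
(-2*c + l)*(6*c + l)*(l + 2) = -12*c^2*l - 24*c^2 + 4*c*l^2 + 8*c*l + l^3 + 2*l^2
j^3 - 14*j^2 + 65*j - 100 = (j - 5)^2*(j - 4)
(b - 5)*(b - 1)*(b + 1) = b^3 - 5*b^2 - b + 5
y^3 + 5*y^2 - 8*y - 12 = (y - 2)*(y + 1)*(y + 6)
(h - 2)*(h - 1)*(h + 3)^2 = h^4 + 3*h^3 - 7*h^2 - 15*h + 18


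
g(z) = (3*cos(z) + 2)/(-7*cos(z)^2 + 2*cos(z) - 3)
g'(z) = (-14*sin(z)*cos(z) + 2*sin(z))*(3*cos(z) + 2)/(-7*cos(z)^2 + 2*cos(z) - 3)^2 - 3*sin(z)/(-7*cos(z)^2 + 2*cos(z) - 3) = (-21*cos(z)^2 - 28*cos(z) + 13)*sin(z)/(7*sin(z)^2 + 2*cos(z) - 10)^2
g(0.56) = -0.72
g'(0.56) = -0.34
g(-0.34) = -0.66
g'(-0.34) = 0.20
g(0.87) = -0.85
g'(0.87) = -0.49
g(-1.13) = -0.96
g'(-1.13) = 0.21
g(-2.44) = 0.03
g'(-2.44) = -0.19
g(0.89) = -0.86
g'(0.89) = -0.49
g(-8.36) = -0.10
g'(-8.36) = -0.60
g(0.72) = -0.78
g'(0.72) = -0.44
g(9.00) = 0.07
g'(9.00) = 0.08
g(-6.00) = -0.65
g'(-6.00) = -0.16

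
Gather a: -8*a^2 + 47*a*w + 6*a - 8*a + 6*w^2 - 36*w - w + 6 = -8*a^2 + a*(47*w - 2) + 6*w^2 - 37*w + 6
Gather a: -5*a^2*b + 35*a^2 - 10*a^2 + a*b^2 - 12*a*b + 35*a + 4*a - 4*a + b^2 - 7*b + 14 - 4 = a^2*(25 - 5*b) + a*(b^2 - 12*b + 35) + b^2 - 7*b + 10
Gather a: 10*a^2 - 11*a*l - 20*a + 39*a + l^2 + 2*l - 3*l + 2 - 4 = 10*a^2 + a*(19 - 11*l) + l^2 - l - 2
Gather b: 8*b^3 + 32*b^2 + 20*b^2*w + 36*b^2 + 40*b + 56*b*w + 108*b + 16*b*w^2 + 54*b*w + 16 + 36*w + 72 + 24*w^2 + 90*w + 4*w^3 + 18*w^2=8*b^3 + b^2*(20*w + 68) + b*(16*w^2 + 110*w + 148) + 4*w^3 + 42*w^2 + 126*w + 88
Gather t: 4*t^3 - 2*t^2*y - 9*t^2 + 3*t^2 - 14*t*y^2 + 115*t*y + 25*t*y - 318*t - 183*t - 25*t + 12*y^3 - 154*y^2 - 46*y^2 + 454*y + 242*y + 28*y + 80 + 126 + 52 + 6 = 4*t^3 + t^2*(-2*y - 6) + t*(-14*y^2 + 140*y - 526) + 12*y^3 - 200*y^2 + 724*y + 264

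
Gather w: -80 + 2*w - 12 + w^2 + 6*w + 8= w^2 + 8*w - 84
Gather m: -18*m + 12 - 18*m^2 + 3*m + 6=-18*m^2 - 15*m + 18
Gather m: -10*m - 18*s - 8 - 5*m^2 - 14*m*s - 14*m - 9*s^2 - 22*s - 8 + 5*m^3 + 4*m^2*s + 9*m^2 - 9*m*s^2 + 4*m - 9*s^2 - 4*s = 5*m^3 + m^2*(4*s + 4) + m*(-9*s^2 - 14*s - 20) - 18*s^2 - 44*s - 16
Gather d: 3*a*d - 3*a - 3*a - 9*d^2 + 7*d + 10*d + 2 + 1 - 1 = -6*a - 9*d^2 + d*(3*a + 17) + 2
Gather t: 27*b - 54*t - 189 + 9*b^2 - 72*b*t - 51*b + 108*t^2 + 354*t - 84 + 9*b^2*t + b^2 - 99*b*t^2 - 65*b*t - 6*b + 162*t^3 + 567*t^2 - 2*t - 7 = 10*b^2 - 30*b + 162*t^3 + t^2*(675 - 99*b) + t*(9*b^2 - 137*b + 298) - 280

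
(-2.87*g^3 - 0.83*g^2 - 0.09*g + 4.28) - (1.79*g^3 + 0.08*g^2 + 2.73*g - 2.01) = -4.66*g^3 - 0.91*g^2 - 2.82*g + 6.29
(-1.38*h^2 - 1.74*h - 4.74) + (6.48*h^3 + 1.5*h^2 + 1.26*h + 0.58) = 6.48*h^3 + 0.12*h^2 - 0.48*h - 4.16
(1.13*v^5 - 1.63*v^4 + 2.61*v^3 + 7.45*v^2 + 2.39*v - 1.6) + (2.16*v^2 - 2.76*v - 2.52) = 1.13*v^5 - 1.63*v^4 + 2.61*v^3 + 9.61*v^2 - 0.37*v - 4.12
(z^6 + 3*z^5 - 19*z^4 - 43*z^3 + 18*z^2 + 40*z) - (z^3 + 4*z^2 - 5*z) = z^6 + 3*z^5 - 19*z^4 - 44*z^3 + 14*z^2 + 45*z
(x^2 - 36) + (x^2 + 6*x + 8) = 2*x^2 + 6*x - 28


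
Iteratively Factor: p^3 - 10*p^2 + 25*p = (p)*(p^2 - 10*p + 25) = p*(p - 5)*(p - 5)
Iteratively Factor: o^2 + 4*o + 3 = (o + 3)*(o + 1)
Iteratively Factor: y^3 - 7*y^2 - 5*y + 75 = (y - 5)*(y^2 - 2*y - 15) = (y - 5)^2*(y + 3)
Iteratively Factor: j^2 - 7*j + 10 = (j - 2)*(j - 5)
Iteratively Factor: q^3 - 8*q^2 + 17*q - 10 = (q - 1)*(q^2 - 7*q + 10) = (q - 5)*(q - 1)*(q - 2)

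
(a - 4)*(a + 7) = a^2 + 3*a - 28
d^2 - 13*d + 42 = (d - 7)*(d - 6)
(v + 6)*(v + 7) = v^2 + 13*v + 42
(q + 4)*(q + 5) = q^2 + 9*q + 20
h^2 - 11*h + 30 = (h - 6)*(h - 5)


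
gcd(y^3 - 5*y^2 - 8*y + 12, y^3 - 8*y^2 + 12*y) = y - 6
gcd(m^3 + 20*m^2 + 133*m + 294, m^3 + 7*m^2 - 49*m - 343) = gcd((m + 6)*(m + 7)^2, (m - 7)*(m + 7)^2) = m^2 + 14*m + 49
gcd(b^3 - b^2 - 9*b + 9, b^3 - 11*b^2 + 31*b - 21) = b^2 - 4*b + 3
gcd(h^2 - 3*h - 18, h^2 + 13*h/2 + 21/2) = h + 3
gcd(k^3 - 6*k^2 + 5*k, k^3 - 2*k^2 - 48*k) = k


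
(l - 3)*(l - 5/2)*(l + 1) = l^3 - 9*l^2/2 + 2*l + 15/2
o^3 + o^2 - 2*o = o*(o - 1)*(o + 2)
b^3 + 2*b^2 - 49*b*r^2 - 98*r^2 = (b + 2)*(b - 7*r)*(b + 7*r)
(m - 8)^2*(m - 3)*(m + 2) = m^4 - 17*m^3 + 74*m^2 + 32*m - 384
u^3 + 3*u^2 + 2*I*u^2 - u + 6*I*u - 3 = (u + 3)*(u + I)^2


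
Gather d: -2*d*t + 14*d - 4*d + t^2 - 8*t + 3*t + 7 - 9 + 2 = d*(10 - 2*t) + t^2 - 5*t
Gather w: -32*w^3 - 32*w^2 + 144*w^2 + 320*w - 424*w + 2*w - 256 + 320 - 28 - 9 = -32*w^3 + 112*w^2 - 102*w + 27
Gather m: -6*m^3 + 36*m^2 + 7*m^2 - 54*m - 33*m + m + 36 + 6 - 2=-6*m^3 + 43*m^2 - 86*m + 40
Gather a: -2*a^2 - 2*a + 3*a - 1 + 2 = -2*a^2 + a + 1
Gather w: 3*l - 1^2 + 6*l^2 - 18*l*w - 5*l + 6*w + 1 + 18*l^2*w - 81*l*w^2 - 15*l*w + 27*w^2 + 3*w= 6*l^2 - 2*l + w^2*(27 - 81*l) + w*(18*l^2 - 33*l + 9)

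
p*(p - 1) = p^2 - p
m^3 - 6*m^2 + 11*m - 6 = (m - 3)*(m - 2)*(m - 1)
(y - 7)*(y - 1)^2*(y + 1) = y^4 - 8*y^3 + 6*y^2 + 8*y - 7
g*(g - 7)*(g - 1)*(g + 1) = g^4 - 7*g^3 - g^2 + 7*g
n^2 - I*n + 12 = (n - 4*I)*(n + 3*I)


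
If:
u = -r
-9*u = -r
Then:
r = 0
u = 0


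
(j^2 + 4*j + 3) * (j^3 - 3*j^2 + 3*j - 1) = j^5 + j^4 - 6*j^3 + 2*j^2 + 5*j - 3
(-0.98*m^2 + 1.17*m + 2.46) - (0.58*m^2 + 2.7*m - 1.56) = -1.56*m^2 - 1.53*m + 4.02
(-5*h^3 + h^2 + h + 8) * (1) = -5*h^3 + h^2 + h + 8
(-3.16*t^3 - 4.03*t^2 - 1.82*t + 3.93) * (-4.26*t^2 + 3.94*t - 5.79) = 13.4616*t^5 + 4.7174*t^4 + 10.1714*t^3 - 0.578900000000001*t^2 + 26.022*t - 22.7547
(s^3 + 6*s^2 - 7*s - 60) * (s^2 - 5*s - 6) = s^5 + s^4 - 43*s^3 - 61*s^2 + 342*s + 360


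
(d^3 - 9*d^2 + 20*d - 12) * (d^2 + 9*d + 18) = d^5 - 43*d^3 + 6*d^2 + 252*d - 216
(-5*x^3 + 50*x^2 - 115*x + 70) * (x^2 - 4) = -5*x^5 + 50*x^4 - 95*x^3 - 130*x^2 + 460*x - 280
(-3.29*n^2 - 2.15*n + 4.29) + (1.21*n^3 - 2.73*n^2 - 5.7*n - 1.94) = 1.21*n^3 - 6.02*n^2 - 7.85*n + 2.35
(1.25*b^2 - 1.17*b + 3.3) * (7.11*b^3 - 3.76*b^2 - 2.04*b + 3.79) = 8.8875*b^5 - 13.0187*b^4 + 25.3122*b^3 - 5.2837*b^2 - 11.1663*b + 12.507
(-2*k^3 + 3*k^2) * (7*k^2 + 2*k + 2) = -14*k^5 + 17*k^4 + 2*k^3 + 6*k^2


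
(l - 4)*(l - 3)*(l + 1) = l^3 - 6*l^2 + 5*l + 12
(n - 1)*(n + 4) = n^2 + 3*n - 4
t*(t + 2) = t^2 + 2*t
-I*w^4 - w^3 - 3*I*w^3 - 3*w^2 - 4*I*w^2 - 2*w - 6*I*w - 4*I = (w + 2)*(w - 2*I)*(w + I)*(-I*w - I)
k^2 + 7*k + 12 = (k + 3)*(k + 4)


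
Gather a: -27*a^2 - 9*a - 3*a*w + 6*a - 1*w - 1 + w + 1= -27*a^2 + a*(-3*w - 3)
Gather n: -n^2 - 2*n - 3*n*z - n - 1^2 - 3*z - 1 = -n^2 + n*(-3*z - 3) - 3*z - 2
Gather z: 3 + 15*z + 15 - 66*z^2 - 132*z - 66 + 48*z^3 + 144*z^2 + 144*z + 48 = 48*z^3 + 78*z^2 + 27*z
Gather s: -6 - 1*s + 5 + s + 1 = 0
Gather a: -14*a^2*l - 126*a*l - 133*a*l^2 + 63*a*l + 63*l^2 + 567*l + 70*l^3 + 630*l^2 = -14*a^2*l + a*(-133*l^2 - 63*l) + 70*l^3 + 693*l^2 + 567*l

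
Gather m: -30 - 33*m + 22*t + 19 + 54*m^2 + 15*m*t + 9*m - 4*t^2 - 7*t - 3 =54*m^2 + m*(15*t - 24) - 4*t^2 + 15*t - 14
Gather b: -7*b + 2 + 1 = 3 - 7*b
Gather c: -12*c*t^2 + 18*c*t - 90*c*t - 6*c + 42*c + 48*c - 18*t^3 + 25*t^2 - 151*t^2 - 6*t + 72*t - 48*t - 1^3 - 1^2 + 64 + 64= c*(-12*t^2 - 72*t + 84) - 18*t^3 - 126*t^2 + 18*t + 126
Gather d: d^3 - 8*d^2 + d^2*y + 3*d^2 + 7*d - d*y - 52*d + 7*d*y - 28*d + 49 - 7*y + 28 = d^3 + d^2*(y - 5) + d*(6*y - 73) - 7*y + 77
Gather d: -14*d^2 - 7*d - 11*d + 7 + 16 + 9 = -14*d^2 - 18*d + 32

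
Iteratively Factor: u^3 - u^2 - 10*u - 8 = (u + 2)*(u^2 - 3*u - 4) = (u + 1)*(u + 2)*(u - 4)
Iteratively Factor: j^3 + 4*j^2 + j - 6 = (j - 1)*(j^2 + 5*j + 6) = (j - 1)*(j + 2)*(j + 3)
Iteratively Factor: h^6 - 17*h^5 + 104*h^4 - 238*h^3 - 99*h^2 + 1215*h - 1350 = (h - 3)*(h^5 - 14*h^4 + 62*h^3 - 52*h^2 - 255*h + 450) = (h - 5)*(h - 3)*(h^4 - 9*h^3 + 17*h^2 + 33*h - 90) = (h - 5)*(h - 3)^2*(h^3 - 6*h^2 - h + 30) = (h - 5)^2*(h - 3)^2*(h^2 - h - 6) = (h - 5)^2*(h - 3)^3*(h + 2)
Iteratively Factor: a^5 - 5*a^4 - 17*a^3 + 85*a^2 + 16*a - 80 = (a - 5)*(a^4 - 17*a^2 + 16) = (a - 5)*(a - 1)*(a^3 + a^2 - 16*a - 16) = (a - 5)*(a - 1)*(a + 4)*(a^2 - 3*a - 4) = (a - 5)*(a - 4)*(a - 1)*(a + 4)*(a + 1)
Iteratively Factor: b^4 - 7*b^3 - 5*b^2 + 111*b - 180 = (b + 4)*(b^3 - 11*b^2 + 39*b - 45) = (b - 5)*(b + 4)*(b^2 - 6*b + 9) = (b - 5)*(b - 3)*(b + 4)*(b - 3)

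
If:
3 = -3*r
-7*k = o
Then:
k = -o/7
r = -1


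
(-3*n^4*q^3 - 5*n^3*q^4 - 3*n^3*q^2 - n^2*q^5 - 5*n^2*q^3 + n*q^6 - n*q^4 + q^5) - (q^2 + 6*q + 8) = -3*n^4*q^3 - 5*n^3*q^4 - 3*n^3*q^2 - n^2*q^5 - 5*n^2*q^3 + n*q^6 - n*q^4 + q^5 - q^2 - 6*q - 8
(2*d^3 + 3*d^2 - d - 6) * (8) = 16*d^3 + 24*d^2 - 8*d - 48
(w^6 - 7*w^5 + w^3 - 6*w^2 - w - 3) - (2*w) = w^6 - 7*w^5 + w^3 - 6*w^2 - 3*w - 3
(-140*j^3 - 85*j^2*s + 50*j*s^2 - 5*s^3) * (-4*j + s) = 560*j^4 + 200*j^3*s - 285*j^2*s^2 + 70*j*s^3 - 5*s^4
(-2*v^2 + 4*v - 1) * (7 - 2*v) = 4*v^3 - 22*v^2 + 30*v - 7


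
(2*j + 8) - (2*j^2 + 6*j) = -2*j^2 - 4*j + 8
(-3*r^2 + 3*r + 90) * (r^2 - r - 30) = -3*r^4 + 6*r^3 + 177*r^2 - 180*r - 2700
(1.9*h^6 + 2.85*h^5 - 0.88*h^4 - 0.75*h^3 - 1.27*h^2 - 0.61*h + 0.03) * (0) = 0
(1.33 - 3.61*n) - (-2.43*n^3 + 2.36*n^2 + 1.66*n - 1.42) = 2.43*n^3 - 2.36*n^2 - 5.27*n + 2.75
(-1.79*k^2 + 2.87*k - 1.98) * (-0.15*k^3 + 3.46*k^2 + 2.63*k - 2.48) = 0.2685*k^5 - 6.6239*k^4 + 5.5195*k^3 + 5.1365*k^2 - 12.325*k + 4.9104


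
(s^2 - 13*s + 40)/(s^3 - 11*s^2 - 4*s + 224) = (s - 5)/(s^2 - 3*s - 28)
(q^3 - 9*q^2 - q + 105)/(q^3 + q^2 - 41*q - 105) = (q - 5)/(q + 5)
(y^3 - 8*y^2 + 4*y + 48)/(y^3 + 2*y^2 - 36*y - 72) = (y - 4)/(y + 6)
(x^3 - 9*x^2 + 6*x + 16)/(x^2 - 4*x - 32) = (x^2 - x - 2)/(x + 4)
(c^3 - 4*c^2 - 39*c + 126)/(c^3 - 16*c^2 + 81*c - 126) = (c + 6)/(c - 6)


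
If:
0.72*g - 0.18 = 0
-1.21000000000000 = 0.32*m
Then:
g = 0.25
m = -3.78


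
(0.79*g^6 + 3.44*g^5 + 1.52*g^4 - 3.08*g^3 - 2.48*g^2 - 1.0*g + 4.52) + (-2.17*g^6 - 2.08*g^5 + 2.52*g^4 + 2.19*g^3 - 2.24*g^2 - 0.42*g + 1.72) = -1.38*g^6 + 1.36*g^5 + 4.04*g^4 - 0.89*g^3 - 4.72*g^2 - 1.42*g + 6.24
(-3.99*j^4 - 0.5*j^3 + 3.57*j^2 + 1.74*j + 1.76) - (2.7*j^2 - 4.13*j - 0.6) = -3.99*j^4 - 0.5*j^3 + 0.87*j^2 + 5.87*j + 2.36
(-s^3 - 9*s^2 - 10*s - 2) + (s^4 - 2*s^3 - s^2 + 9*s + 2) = s^4 - 3*s^3 - 10*s^2 - s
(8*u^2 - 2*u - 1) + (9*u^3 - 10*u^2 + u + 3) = 9*u^3 - 2*u^2 - u + 2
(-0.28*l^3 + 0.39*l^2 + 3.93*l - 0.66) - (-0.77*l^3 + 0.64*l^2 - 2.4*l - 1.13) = 0.49*l^3 - 0.25*l^2 + 6.33*l + 0.47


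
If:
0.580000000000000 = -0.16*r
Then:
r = -3.62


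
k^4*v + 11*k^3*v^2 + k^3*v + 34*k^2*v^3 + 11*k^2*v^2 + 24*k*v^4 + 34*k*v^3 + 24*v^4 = (k + v)*(k + 4*v)*(k + 6*v)*(k*v + v)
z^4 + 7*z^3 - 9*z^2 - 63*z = z*(z - 3)*(z + 3)*(z + 7)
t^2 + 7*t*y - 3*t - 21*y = (t - 3)*(t + 7*y)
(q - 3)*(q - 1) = q^2 - 4*q + 3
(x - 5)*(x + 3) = x^2 - 2*x - 15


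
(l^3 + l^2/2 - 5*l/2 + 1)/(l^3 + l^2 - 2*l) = (l - 1/2)/l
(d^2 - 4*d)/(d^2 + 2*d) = (d - 4)/(d + 2)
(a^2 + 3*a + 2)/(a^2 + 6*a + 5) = (a + 2)/(a + 5)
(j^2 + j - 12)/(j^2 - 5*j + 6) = (j + 4)/(j - 2)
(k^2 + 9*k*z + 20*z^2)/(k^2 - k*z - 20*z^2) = (-k - 5*z)/(-k + 5*z)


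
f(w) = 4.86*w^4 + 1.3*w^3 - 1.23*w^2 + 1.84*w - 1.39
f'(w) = 19.44*w^3 + 3.9*w^2 - 2.46*w + 1.84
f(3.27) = 592.61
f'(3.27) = 715.23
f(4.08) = 1420.65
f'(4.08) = 1377.04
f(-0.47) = -2.42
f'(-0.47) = 1.84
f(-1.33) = 6.14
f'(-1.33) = -33.72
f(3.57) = 838.07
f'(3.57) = 927.27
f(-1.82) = 36.67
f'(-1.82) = -97.96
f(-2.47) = 147.87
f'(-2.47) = -261.24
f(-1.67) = 23.85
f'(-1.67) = -73.72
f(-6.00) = 5961.05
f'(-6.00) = -4042.04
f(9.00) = 32749.70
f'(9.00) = 14467.36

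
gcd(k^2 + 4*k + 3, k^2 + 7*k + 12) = k + 3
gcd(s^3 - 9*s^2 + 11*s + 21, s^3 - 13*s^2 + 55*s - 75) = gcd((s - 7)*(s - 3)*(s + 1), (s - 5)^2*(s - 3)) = s - 3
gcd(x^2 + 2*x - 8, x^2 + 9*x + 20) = x + 4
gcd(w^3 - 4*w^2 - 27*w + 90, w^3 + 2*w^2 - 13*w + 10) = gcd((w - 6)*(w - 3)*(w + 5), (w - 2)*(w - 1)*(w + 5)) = w + 5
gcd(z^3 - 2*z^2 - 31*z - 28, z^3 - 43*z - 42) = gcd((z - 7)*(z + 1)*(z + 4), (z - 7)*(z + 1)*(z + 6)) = z^2 - 6*z - 7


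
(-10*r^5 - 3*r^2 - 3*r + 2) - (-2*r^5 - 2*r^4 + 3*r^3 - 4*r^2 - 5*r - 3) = -8*r^5 + 2*r^4 - 3*r^3 + r^2 + 2*r + 5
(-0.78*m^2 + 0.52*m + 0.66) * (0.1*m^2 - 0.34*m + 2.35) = -0.078*m^4 + 0.3172*m^3 - 1.9438*m^2 + 0.9976*m + 1.551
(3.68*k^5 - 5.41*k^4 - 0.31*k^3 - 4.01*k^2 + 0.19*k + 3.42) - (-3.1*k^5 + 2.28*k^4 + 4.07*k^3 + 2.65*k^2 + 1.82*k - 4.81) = 6.78*k^5 - 7.69*k^4 - 4.38*k^3 - 6.66*k^2 - 1.63*k + 8.23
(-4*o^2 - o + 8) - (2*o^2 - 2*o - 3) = -6*o^2 + o + 11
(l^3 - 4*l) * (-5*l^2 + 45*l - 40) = -5*l^5 + 45*l^4 - 20*l^3 - 180*l^2 + 160*l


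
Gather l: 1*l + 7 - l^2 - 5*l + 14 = -l^2 - 4*l + 21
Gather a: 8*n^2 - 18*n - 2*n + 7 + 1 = 8*n^2 - 20*n + 8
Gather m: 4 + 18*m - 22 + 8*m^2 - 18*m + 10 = 8*m^2 - 8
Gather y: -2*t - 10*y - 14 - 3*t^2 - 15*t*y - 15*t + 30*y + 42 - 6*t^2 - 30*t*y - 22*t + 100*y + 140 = -9*t^2 - 39*t + y*(120 - 45*t) + 168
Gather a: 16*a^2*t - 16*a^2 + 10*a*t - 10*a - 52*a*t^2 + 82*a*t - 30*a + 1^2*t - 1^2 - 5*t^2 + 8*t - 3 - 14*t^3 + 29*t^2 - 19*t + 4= a^2*(16*t - 16) + a*(-52*t^2 + 92*t - 40) - 14*t^3 + 24*t^2 - 10*t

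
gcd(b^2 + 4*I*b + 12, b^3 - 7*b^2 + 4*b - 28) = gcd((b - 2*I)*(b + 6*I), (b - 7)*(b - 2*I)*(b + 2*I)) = b - 2*I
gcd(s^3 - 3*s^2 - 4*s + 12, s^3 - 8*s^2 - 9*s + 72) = s - 3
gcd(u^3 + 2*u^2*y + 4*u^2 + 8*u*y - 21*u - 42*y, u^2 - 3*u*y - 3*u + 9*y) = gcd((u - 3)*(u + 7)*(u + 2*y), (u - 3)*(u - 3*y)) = u - 3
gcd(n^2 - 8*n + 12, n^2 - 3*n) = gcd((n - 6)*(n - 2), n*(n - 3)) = 1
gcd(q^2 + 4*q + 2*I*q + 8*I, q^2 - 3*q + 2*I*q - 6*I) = q + 2*I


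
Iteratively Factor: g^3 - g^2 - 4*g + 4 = (g - 1)*(g^2 - 4) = (g - 2)*(g - 1)*(g + 2)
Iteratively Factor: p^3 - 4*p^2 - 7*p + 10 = (p + 2)*(p^2 - 6*p + 5) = (p - 1)*(p + 2)*(p - 5)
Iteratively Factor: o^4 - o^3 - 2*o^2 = (o - 2)*(o^3 + o^2) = o*(o - 2)*(o^2 + o) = o*(o - 2)*(o + 1)*(o)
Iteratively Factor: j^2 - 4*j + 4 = (j - 2)*(j - 2)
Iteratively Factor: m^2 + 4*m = (m + 4)*(m)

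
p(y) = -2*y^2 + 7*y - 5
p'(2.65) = -3.60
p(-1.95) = -26.26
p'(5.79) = -16.16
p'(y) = 7 - 4*y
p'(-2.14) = 15.56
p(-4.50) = -77.00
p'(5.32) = -14.28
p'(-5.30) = 28.20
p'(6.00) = -17.00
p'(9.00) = -29.00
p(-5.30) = -98.28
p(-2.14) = -29.14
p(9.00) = -104.00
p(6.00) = -35.00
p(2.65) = -0.50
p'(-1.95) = 14.80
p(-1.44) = -19.23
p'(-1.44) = 12.76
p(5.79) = -31.52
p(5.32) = -24.36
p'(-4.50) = 25.00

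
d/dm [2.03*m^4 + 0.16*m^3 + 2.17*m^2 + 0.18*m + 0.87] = 8.12*m^3 + 0.48*m^2 + 4.34*m + 0.18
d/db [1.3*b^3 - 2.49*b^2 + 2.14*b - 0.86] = 3.9*b^2 - 4.98*b + 2.14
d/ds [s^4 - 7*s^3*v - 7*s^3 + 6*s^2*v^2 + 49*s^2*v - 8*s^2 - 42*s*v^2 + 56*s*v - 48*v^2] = 4*s^3 - 21*s^2*v - 21*s^2 + 12*s*v^2 + 98*s*v - 16*s - 42*v^2 + 56*v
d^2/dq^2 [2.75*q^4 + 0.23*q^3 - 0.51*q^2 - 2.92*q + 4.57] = 33.0*q^2 + 1.38*q - 1.02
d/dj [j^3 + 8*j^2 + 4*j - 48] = 3*j^2 + 16*j + 4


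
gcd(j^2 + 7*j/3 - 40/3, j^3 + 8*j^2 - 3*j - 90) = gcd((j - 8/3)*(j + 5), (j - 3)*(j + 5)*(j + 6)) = j + 5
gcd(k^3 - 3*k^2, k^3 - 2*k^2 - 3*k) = k^2 - 3*k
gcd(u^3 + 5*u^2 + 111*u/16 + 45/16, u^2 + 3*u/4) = u + 3/4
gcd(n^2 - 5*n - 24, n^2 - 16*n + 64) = n - 8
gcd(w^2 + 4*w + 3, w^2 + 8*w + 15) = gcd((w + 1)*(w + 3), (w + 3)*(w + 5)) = w + 3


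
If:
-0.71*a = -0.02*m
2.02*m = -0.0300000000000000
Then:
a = -0.00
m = -0.01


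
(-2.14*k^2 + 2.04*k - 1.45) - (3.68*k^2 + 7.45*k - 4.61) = -5.82*k^2 - 5.41*k + 3.16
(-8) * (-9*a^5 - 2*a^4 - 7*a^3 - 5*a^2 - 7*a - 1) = 72*a^5 + 16*a^4 + 56*a^3 + 40*a^2 + 56*a + 8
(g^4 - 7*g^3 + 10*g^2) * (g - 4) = g^5 - 11*g^4 + 38*g^3 - 40*g^2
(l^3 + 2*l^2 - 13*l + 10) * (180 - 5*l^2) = -5*l^5 - 10*l^4 + 245*l^3 + 310*l^2 - 2340*l + 1800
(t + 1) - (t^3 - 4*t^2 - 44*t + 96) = -t^3 + 4*t^2 + 45*t - 95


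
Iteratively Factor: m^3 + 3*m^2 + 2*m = (m + 2)*(m^2 + m) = m*(m + 2)*(m + 1)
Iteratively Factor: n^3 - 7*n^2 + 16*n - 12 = (n - 2)*(n^2 - 5*n + 6) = (n - 3)*(n - 2)*(n - 2)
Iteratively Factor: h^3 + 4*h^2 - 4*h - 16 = (h + 4)*(h^2 - 4) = (h + 2)*(h + 4)*(h - 2)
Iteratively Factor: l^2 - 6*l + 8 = (l - 2)*(l - 4)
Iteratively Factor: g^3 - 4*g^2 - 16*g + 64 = (g - 4)*(g^2 - 16) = (g - 4)^2*(g + 4)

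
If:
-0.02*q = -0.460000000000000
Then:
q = 23.00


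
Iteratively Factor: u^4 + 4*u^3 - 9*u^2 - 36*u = (u + 4)*(u^3 - 9*u) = (u + 3)*(u + 4)*(u^2 - 3*u) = (u - 3)*(u + 3)*(u + 4)*(u)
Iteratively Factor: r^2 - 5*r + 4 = (r - 1)*(r - 4)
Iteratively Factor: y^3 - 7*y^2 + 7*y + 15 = (y - 3)*(y^2 - 4*y - 5) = (y - 5)*(y - 3)*(y + 1)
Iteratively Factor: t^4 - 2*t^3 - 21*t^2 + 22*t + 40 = (t + 1)*(t^3 - 3*t^2 - 18*t + 40) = (t + 1)*(t + 4)*(t^2 - 7*t + 10) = (t - 5)*(t + 1)*(t + 4)*(t - 2)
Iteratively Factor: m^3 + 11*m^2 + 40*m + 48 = (m + 3)*(m^2 + 8*m + 16) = (m + 3)*(m + 4)*(m + 4)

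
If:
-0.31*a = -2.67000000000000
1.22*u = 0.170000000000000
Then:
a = 8.61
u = 0.14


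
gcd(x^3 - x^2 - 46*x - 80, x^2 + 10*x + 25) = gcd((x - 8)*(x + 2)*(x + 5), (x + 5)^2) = x + 5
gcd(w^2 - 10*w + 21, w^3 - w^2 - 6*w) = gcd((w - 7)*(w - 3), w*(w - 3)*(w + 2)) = w - 3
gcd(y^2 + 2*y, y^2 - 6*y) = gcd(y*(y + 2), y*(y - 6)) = y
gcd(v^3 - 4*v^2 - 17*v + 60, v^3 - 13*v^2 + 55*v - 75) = v^2 - 8*v + 15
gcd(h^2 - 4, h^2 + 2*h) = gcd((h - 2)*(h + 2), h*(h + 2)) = h + 2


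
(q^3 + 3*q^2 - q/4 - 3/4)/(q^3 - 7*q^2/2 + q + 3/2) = (2*q^2 + 5*q - 3)/(2*(q^2 - 4*q + 3))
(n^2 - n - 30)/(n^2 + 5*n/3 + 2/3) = 3*(n^2 - n - 30)/(3*n^2 + 5*n + 2)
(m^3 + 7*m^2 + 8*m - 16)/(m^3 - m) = (m^2 + 8*m + 16)/(m*(m + 1))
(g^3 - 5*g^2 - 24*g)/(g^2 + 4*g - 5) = g*(g^2 - 5*g - 24)/(g^2 + 4*g - 5)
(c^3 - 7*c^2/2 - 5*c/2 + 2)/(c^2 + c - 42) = (c^3 - 7*c^2/2 - 5*c/2 + 2)/(c^2 + c - 42)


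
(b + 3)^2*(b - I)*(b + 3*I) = b^4 + 6*b^3 + 2*I*b^3 + 12*b^2 + 12*I*b^2 + 18*b + 18*I*b + 27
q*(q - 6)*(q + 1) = q^3 - 5*q^2 - 6*q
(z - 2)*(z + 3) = z^2 + z - 6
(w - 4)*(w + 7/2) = w^2 - w/2 - 14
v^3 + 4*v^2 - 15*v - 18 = (v - 3)*(v + 1)*(v + 6)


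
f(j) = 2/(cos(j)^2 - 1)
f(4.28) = -2.43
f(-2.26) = -3.36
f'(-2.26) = 5.53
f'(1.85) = -1.24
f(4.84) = -2.03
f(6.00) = -25.62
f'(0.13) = 1820.63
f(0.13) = -119.01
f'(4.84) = -0.52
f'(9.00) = -52.07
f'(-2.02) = 2.38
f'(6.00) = -176.06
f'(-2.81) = 109.62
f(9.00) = -11.78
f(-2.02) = -2.46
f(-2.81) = -18.87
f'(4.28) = 2.24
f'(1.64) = -0.28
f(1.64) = -2.01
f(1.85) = -2.16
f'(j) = 4*sin(j)*cos(j)/(cos(j)^2 - 1)^2 = 4*cos(j)/sin(j)^3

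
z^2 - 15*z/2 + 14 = (z - 4)*(z - 7/2)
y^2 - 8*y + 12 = (y - 6)*(y - 2)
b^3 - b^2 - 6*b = b*(b - 3)*(b + 2)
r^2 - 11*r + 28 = (r - 7)*(r - 4)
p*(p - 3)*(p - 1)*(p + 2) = p^4 - 2*p^3 - 5*p^2 + 6*p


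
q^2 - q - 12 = (q - 4)*(q + 3)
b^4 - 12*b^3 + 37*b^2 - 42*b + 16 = (b - 8)*(b - 2)*(b - 1)^2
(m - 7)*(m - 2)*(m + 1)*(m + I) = m^4 - 8*m^3 + I*m^3 + 5*m^2 - 8*I*m^2 + 14*m + 5*I*m + 14*I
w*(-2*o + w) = -2*o*w + w^2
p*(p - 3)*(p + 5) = p^3 + 2*p^2 - 15*p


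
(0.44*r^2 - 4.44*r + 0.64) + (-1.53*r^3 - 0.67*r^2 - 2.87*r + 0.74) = -1.53*r^3 - 0.23*r^2 - 7.31*r + 1.38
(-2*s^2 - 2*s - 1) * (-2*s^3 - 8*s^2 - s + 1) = 4*s^5 + 20*s^4 + 20*s^3 + 8*s^2 - s - 1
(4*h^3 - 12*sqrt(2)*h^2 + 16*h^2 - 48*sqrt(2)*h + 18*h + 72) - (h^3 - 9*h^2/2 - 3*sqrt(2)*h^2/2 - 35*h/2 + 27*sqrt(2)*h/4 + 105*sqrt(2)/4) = 3*h^3 - 21*sqrt(2)*h^2/2 + 41*h^2/2 - 219*sqrt(2)*h/4 + 71*h/2 - 105*sqrt(2)/4 + 72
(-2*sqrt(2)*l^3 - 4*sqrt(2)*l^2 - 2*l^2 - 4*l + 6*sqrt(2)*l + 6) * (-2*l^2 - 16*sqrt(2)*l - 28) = 4*sqrt(2)*l^5 + 8*sqrt(2)*l^4 + 68*l^4 + 76*sqrt(2)*l^3 + 136*l^3 - 148*l^2 + 176*sqrt(2)*l^2 - 264*sqrt(2)*l + 112*l - 168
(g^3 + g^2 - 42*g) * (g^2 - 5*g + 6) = g^5 - 4*g^4 - 41*g^3 + 216*g^2 - 252*g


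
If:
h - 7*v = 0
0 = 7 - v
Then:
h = 49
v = 7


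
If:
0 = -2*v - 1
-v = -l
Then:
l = -1/2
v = -1/2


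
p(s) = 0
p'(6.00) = 0.00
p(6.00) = 0.00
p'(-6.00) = 0.00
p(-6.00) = 0.00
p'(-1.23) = 0.00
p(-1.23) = 0.00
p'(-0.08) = 0.00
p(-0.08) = 0.00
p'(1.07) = 0.00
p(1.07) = 0.00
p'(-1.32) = 0.00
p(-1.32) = 0.00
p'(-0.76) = 0.00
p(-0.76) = 0.00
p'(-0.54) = 0.00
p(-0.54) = 0.00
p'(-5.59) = 0.00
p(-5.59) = 0.00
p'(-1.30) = 0.00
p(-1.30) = 0.00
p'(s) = 0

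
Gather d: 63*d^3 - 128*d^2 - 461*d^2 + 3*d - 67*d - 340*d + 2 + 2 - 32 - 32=63*d^3 - 589*d^2 - 404*d - 60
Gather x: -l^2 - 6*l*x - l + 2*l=-l^2 - 6*l*x + l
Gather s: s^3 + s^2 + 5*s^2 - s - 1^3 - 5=s^3 + 6*s^2 - s - 6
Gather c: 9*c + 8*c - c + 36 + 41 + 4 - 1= 16*c + 80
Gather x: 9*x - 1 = 9*x - 1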